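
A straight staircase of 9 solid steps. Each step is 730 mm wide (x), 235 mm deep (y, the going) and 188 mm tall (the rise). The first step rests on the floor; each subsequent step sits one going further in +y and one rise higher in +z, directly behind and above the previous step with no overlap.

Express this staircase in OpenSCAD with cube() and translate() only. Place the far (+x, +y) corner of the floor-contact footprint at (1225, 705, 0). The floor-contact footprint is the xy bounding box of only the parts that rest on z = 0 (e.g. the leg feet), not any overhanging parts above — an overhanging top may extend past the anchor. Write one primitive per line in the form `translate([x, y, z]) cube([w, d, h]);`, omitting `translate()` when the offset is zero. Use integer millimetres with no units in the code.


translate([495, 470, 0]) cube([730, 235, 188]);
translate([495, 705, 188]) cube([730, 235, 188]);
translate([495, 940, 376]) cube([730, 235, 188]);
translate([495, 1175, 564]) cube([730, 235, 188]);
translate([495, 1410, 752]) cube([730, 235, 188]);
translate([495, 1645, 940]) cube([730, 235, 188]);
translate([495, 1880, 1128]) cube([730, 235, 188]);
translate([495, 2115, 1316]) cube([730, 235, 188]);
translate([495, 2350, 1504]) cube([730, 235, 188]);


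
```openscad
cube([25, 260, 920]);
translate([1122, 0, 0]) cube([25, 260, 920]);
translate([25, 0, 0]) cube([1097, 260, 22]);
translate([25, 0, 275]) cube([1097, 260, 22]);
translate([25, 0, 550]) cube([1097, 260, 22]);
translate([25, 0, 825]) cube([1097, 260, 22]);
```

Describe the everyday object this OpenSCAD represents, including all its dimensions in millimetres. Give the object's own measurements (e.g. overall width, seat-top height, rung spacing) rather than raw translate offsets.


An open bookshelf. Two side panels, each 25 mm thick, 260 mm deep and 920 mm tall, stand 1147 mm apart (outside-to-outside). Between them sit 4 shelves, each 22 mm thick and 260 mm deep, spanning the full gap between the sides. The bottom shelf rests on the floor (its underside at z = 0) and the clear gap between one shelf's top and the next shelf's underside is 253 mm.


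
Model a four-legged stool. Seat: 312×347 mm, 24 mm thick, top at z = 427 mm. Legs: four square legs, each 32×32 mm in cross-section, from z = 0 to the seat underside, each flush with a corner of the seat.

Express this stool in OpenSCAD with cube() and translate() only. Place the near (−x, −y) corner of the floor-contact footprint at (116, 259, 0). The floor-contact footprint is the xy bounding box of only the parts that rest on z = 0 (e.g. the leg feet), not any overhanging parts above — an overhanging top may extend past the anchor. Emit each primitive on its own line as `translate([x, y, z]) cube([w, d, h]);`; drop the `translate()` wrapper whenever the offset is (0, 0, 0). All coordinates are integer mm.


translate([116, 259, 403]) cube([312, 347, 24]);
translate([116, 259, 0]) cube([32, 32, 403]);
translate([396, 259, 0]) cube([32, 32, 403]);
translate([116, 574, 0]) cube([32, 32, 403]);
translate([396, 574, 0]) cube([32, 32, 403]);


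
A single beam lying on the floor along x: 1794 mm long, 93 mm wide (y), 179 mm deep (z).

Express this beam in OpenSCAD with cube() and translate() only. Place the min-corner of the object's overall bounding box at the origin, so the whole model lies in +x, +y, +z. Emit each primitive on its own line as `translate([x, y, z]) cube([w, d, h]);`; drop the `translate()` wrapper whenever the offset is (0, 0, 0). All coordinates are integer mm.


cube([1794, 93, 179]);


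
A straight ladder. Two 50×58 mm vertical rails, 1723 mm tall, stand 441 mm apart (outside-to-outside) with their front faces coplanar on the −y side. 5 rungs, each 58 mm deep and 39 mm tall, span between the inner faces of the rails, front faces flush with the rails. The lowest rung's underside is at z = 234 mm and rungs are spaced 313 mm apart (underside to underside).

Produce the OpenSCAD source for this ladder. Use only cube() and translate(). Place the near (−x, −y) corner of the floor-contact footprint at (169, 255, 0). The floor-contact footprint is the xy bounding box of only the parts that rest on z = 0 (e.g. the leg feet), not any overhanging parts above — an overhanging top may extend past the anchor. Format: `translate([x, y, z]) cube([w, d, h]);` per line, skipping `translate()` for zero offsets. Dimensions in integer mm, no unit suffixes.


translate([169, 255, 0]) cube([50, 58, 1723]);
translate([560, 255, 0]) cube([50, 58, 1723]);
translate([219, 255, 234]) cube([341, 58, 39]);
translate([219, 255, 547]) cube([341, 58, 39]);
translate([219, 255, 860]) cube([341, 58, 39]);
translate([219, 255, 1173]) cube([341, 58, 39]);
translate([219, 255, 1486]) cube([341, 58, 39]);


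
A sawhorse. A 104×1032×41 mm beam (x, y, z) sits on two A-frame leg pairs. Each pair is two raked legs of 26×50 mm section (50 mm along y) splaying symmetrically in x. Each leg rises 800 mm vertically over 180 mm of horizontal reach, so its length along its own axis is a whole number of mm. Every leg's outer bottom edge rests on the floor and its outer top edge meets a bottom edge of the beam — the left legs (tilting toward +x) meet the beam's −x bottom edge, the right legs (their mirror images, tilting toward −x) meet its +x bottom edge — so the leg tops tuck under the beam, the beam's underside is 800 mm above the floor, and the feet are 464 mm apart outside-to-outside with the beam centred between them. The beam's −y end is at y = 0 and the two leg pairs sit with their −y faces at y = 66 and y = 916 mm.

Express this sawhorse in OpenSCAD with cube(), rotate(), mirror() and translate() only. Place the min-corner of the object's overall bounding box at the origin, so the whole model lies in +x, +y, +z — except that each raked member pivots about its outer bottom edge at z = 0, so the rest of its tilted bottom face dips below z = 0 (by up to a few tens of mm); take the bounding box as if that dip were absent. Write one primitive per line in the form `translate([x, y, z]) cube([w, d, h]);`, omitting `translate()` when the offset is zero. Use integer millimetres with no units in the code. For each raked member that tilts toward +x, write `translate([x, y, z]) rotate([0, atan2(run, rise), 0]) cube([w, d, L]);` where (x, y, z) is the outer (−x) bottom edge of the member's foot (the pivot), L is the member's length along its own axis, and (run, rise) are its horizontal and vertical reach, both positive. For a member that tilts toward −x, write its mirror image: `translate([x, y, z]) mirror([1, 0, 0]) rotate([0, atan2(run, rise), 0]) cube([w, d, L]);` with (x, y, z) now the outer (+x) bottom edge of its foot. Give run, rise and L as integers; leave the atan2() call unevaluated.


translate([180, 0, 800]) cube([104, 1032, 41]);
translate([0, 66, 0]) rotate([0, atan2(180, 800), 0]) cube([26, 50, 820]);
translate([464, 66, 0]) mirror([1, 0, 0]) rotate([0, atan2(180, 800), 0]) cube([26, 50, 820]);
translate([0, 916, 0]) rotate([0, atan2(180, 800), 0]) cube([26, 50, 820]);
translate([464, 916, 0]) mirror([1, 0, 0]) rotate([0, atan2(180, 800), 0]) cube([26, 50, 820]);


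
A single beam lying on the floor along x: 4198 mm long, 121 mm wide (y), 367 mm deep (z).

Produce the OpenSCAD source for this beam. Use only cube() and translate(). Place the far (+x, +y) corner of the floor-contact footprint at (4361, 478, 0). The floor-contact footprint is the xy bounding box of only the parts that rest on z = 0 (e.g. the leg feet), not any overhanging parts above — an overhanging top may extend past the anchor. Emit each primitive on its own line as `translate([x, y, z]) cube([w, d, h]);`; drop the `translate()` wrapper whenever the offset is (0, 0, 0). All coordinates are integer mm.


translate([163, 357, 0]) cube([4198, 121, 367]);


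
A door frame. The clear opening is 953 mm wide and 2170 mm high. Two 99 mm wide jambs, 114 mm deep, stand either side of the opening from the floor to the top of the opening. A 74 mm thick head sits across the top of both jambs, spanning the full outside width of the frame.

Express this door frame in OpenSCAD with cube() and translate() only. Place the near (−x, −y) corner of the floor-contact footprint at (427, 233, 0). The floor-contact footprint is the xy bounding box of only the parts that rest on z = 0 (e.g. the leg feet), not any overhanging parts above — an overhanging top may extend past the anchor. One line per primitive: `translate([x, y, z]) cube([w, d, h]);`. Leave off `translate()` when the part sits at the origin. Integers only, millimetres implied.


translate([427, 233, 0]) cube([99, 114, 2170]);
translate([1479, 233, 0]) cube([99, 114, 2170]);
translate([427, 233, 2170]) cube([1151, 114, 74]);


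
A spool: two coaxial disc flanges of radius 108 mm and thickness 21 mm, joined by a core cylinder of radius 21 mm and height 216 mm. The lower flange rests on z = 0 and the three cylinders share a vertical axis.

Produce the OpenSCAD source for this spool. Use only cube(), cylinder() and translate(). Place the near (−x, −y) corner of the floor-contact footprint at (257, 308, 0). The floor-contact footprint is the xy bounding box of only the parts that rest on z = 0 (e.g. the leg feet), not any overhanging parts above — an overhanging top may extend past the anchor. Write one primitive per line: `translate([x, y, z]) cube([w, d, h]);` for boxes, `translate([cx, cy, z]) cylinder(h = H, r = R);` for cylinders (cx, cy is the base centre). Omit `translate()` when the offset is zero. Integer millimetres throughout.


translate([365, 416, 0]) cylinder(h = 21, r = 108);
translate([365, 416, 21]) cylinder(h = 216, r = 21);
translate([365, 416, 237]) cylinder(h = 21, r = 108);


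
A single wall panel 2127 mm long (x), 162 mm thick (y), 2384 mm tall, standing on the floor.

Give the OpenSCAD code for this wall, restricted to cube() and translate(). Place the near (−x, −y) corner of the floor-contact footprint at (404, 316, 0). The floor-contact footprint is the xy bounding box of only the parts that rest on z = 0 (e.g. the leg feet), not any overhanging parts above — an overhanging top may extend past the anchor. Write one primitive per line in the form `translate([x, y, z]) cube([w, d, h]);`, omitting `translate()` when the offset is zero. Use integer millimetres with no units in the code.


translate([404, 316, 0]) cube([2127, 162, 2384]);


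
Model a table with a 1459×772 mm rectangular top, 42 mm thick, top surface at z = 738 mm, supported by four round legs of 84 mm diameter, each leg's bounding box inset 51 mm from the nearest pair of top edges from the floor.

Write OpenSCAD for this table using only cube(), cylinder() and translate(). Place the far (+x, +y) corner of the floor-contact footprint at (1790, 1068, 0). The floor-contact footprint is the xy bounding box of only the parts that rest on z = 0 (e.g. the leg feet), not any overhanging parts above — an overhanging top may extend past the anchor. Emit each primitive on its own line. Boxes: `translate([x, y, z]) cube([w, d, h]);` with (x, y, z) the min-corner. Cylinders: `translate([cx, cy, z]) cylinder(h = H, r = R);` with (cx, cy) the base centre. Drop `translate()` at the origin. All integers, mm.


translate([382, 347, 696]) cube([1459, 772, 42]);
translate([475, 440, 0]) cylinder(h = 696, r = 42);
translate([1748, 440, 0]) cylinder(h = 696, r = 42);
translate([475, 1026, 0]) cylinder(h = 696, r = 42);
translate([1748, 1026, 0]) cylinder(h = 696, r = 42);


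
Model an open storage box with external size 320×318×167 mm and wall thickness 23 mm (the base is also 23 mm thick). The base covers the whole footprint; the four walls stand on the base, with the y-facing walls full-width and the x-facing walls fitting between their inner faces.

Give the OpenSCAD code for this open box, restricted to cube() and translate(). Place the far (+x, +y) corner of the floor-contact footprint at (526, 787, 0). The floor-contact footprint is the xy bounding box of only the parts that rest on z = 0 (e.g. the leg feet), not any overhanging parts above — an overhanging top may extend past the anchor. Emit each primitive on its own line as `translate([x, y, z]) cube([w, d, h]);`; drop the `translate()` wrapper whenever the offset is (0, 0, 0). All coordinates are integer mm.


translate([206, 469, 0]) cube([320, 318, 23]);
translate([206, 469, 23]) cube([320, 23, 144]);
translate([206, 764, 23]) cube([320, 23, 144]);
translate([206, 492, 23]) cube([23, 272, 144]);
translate([503, 492, 23]) cube([23, 272, 144]);


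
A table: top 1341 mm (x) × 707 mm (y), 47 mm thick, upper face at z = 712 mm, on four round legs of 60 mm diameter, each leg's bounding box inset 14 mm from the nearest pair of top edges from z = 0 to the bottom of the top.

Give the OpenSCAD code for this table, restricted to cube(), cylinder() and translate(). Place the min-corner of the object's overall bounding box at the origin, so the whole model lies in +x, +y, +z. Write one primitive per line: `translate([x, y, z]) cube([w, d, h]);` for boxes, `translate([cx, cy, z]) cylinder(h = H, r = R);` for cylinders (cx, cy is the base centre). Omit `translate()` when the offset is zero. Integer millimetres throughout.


translate([0, 0, 665]) cube([1341, 707, 47]);
translate([44, 44, 0]) cylinder(h = 665, r = 30);
translate([1297, 44, 0]) cylinder(h = 665, r = 30);
translate([44, 663, 0]) cylinder(h = 665, r = 30);
translate([1297, 663, 0]) cylinder(h = 665, r = 30);


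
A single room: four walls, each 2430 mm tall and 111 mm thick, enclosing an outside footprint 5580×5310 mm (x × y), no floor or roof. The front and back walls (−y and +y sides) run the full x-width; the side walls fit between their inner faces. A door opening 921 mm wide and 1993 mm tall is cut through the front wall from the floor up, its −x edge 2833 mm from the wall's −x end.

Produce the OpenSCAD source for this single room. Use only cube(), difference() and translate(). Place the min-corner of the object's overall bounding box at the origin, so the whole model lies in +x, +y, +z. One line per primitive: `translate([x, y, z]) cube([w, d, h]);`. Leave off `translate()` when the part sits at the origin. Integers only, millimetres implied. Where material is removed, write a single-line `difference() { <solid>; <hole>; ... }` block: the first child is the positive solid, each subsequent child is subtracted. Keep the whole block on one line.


difference() { cube([5580, 111, 2430]); translate([2833, 0, 0]) cube([921, 111, 1993]); }
translate([0, 5199, 0]) cube([5580, 111, 2430]);
translate([0, 111, 0]) cube([111, 5088, 2430]);
translate([5469, 111, 0]) cube([111, 5088, 2430]);


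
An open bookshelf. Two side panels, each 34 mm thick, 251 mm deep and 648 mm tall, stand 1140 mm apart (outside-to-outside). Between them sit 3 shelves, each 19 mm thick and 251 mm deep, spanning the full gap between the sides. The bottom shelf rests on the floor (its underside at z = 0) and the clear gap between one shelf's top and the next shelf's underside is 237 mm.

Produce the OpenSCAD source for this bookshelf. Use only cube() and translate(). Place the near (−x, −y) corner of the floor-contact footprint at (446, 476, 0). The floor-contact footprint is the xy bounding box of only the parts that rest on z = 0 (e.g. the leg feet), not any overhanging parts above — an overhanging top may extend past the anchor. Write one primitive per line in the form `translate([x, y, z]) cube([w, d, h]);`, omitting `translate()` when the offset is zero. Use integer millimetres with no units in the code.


translate([446, 476, 0]) cube([34, 251, 648]);
translate([1552, 476, 0]) cube([34, 251, 648]);
translate([480, 476, 0]) cube([1072, 251, 19]);
translate([480, 476, 256]) cube([1072, 251, 19]);
translate([480, 476, 512]) cube([1072, 251, 19]);


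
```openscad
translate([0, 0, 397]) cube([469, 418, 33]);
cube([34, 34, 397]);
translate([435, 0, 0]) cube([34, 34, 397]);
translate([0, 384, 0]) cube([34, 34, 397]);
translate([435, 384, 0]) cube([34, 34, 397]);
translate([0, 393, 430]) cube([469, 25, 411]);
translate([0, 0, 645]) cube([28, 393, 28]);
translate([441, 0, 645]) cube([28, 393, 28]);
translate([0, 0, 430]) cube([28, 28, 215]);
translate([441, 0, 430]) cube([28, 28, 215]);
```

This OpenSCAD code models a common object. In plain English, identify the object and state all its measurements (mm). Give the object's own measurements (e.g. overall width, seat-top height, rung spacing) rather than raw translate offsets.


A chair. The seat is a 469×418×33 mm slab with its top at z = 430 mm, on four 34×34 mm corner legs (flush with the seat edges, standing on z = 0). A flat backrest 25 mm thick, 411 mm tall, spans the full seat width and rises from the seat top along its +y edge, rear face flush with the rear of the seat. Two armrests of 28×28 mm section run along each side from the seat's front edge to the front of the backrest, top faces 243 mm above the seat top and outer faces flush with the seat's x-edges; a 28×28 mm post under the front of each armrest stands on the seat at the front corner.


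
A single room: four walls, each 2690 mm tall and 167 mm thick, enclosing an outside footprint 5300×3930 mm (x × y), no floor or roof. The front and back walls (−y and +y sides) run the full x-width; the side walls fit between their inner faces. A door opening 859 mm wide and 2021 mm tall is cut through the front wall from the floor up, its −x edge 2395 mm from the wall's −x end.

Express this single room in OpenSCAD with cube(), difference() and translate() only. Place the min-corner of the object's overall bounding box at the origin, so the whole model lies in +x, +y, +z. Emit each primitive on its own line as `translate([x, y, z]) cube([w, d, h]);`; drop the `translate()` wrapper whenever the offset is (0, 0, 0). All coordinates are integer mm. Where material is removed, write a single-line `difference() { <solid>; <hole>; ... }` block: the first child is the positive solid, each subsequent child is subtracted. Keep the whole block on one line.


difference() { cube([5300, 167, 2690]); translate([2395, 0, 0]) cube([859, 167, 2021]); }
translate([0, 3763, 0]) cube([5300, 167, 2690]);
translate([0, 167, 0]) cube([167, 3596, 2690]);
translate([5133, 167, 0]) cube([167, 3596, 2690]);


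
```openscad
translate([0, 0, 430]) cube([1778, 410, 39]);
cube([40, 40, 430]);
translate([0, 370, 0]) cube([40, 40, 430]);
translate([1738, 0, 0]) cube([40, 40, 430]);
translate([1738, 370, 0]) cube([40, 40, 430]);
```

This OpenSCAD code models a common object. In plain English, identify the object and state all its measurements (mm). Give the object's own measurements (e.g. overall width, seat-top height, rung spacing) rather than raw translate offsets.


A bench: a 1778×410 mm seat slab, 39 mm thick, top at z = 469 mm, on four 40×40 mm square legs flush with the seat corners and standing on z = 0.


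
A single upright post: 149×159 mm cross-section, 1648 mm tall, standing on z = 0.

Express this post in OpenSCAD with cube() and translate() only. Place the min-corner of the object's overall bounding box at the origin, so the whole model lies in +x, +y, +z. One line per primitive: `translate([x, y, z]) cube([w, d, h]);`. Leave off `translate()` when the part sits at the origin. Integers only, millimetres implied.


cube([149, 159, 1648]);


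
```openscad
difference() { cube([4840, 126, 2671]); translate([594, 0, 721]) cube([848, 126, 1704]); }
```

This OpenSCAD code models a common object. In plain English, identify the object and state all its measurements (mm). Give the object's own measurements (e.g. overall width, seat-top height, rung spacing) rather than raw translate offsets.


A wall 4840 mm long (x), 126 mm thick (y), 2671 mm tall, with a rectangular window opening cut through it. The opening is 848 mm wide and 1704 mm tall; its sill is at z = 721 mm and its near (−x) edge is 594 mm from the wall's −x end. The opening passes through the full wall thickness.


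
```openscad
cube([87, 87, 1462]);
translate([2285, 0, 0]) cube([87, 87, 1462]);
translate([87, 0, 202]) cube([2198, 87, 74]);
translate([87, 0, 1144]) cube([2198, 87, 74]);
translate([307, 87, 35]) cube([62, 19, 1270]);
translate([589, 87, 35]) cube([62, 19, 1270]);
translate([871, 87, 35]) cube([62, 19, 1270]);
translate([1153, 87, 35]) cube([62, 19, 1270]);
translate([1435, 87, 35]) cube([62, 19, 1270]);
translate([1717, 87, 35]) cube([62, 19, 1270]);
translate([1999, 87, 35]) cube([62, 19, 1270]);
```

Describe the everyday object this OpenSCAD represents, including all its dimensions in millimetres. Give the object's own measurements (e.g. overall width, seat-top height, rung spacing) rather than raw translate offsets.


A fence section. Two 87×87 mm posts, 1462 mm tall, stand on the floor with a clear span of 2198 mm between their inner faces. Two horizontal rails of 87×74 mm section span the gap between the posts with their undersides at z = 202 mm and z = 1144 mm, flush with the posts' −y face. 7 pickets, each 62 mm wide, 19 mm thick and 1270 mm tall, are fixed to the +y face of the rails with their bottoms at z = 35 mm, spaced across the span with a 220 mm gap after the −x post and between neighbouring pickets, with 224 mm left before the +x post.


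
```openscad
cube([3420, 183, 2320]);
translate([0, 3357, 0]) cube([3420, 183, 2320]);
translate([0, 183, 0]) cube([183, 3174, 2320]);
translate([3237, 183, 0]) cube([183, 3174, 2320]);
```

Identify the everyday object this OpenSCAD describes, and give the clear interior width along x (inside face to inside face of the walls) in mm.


A house (or room) frame. The interior width is 3054 mm.

Four 2320 mm walls enclosing a rectangle with no floor or roof — a room or house frame. Outside width is 3420 mm and wall thickness is 183 mm, so the interior width is 3420 − 2 × 183 = 3054 mm.


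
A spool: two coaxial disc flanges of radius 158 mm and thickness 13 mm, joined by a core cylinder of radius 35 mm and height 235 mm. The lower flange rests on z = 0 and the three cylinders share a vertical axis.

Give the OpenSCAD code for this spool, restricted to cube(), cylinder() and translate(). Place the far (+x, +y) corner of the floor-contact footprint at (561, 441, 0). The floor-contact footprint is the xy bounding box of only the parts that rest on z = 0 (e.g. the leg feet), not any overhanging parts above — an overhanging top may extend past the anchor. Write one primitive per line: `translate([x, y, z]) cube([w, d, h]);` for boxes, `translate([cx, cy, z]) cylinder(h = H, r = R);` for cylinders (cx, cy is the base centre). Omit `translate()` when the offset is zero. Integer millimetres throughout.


translate([403, 283, 0]) cylinder(h = 13, r = 158);
translate([403, 283, 13]) cylinder(h = 235, r = 35);
translate([403, 283, 248]) cylinder(h = 13, r = 158);


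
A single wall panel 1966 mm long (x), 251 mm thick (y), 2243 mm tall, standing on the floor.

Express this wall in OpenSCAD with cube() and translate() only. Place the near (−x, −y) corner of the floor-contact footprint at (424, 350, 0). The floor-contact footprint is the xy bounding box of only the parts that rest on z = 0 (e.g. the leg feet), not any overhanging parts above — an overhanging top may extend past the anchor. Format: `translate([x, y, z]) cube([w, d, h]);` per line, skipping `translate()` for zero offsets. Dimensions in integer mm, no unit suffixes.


translate([424, 350, 0]) cube([1966, 251, 2243]);


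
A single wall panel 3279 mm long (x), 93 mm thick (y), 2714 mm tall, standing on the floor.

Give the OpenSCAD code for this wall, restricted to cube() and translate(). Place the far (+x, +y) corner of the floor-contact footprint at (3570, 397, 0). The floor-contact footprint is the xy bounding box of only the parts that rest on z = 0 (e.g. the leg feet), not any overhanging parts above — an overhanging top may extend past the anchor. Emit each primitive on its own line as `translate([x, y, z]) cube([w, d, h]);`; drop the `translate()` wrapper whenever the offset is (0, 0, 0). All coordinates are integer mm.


translate([291, 304, 0]) cube([3279, 93, 2714]);


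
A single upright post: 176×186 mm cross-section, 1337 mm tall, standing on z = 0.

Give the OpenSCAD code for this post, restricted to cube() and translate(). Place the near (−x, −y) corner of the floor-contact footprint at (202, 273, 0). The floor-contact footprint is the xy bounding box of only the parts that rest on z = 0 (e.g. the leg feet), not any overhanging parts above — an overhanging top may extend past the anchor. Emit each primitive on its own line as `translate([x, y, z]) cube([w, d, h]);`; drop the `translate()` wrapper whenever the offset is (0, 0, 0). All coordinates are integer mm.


translate([202, 273, 0]) cube([176, 186, 1337]);


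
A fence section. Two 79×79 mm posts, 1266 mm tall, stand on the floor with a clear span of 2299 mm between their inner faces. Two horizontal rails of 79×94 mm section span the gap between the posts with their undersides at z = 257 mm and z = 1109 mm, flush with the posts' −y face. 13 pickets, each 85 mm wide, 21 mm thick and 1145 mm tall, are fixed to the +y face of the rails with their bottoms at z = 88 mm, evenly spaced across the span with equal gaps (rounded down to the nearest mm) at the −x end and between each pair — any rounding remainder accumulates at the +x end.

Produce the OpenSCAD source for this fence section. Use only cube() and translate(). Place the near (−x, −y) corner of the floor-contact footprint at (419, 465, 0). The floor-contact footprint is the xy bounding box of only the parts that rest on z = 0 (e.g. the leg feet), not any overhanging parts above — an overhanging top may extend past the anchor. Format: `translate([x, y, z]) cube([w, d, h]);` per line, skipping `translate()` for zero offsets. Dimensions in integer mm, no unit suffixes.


translate([419, 465, 0]) cube([79, 79, 1266]);
translate([2797, 465, 0]) cube([79, 79, 1266]);
translate([498, 465, 257]) cube([2299, 79, 94]);
translate([498, 465, 1109]) cube([2299, 79, 94]);
translate([583, 544, 88]) cube([85, 21, 1145]);
translate([753, 544, 88]) cube([85, 21, 1145]);
translate([923, 544, 88]) cube([85, 21, 1145]);
translate([1093, 544, 88]) cube([85, 21, 1145]);
translate([1263, 544, 88]) cube([85, 21, 1145]);
translate([1433, 544, 88]) cube([85, 21, 1145]);
translate([1603, 544, 88]) cube([85, 21, 1145]);
translate([1773, 544, 88]) cube([85, 21, 1145]);
translate([1943, 544, 88]) cube([85, 21, 1145]);
translate([2113, 544, 88]) cube([85, 21, 1145]);
translate([2283, 544, 88]) cube([85, 21, 1145]);
translate([2453, 544, 88]) cube([85, 21, 1145]);
translate([2623, 544, 88]) cube([85, 21, 1145]);


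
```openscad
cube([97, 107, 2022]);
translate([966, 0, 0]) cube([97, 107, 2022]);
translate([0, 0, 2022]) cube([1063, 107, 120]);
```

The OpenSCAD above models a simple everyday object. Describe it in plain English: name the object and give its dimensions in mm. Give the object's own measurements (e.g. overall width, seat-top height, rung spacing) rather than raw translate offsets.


A door frame. The clear opening is 869 mm wide and 2022 mm high. Two 97 mm wide jambs, 107 mm deep, stand either side of the opening from the floor to the top of the opening. A 120 mm thick head sits across the top of both jambs, spanning the full outside width of the frame.


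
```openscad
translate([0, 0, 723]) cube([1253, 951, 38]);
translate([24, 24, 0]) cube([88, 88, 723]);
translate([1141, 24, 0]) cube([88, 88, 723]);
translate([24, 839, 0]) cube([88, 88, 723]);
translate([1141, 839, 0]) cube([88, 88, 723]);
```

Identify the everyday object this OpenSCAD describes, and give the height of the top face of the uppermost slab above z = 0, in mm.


A table. The table height is 761 mm.

A 1253×951×38 slab sits at z = 723 on four 88 mm square posts — a table. The top surface is at 723 + 38 = 761 mm.


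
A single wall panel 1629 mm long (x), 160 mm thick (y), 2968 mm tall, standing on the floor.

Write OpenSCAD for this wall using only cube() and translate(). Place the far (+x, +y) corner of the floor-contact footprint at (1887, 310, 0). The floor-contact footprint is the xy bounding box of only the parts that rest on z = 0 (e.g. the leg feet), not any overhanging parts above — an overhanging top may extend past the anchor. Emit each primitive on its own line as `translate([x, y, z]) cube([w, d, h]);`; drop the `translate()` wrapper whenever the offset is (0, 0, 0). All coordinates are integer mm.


translate([258, 150, 0]) cube([1629, 160, 2968]);


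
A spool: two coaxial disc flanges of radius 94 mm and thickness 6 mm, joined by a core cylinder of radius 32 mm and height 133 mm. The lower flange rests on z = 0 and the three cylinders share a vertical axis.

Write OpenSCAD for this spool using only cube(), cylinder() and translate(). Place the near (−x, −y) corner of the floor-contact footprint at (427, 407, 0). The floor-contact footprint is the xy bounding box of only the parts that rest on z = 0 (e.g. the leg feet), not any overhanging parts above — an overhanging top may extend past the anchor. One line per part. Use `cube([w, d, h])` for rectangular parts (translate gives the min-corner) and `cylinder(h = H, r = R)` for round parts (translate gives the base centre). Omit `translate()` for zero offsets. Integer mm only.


translate([521, 501, 0]) cylinder(h = 6, r = 94);
translate([521, 501, 6]) cylinder(h = 133, r = 32);
translate([521, 501, 139]) cylinder(h = 6, r = 94);


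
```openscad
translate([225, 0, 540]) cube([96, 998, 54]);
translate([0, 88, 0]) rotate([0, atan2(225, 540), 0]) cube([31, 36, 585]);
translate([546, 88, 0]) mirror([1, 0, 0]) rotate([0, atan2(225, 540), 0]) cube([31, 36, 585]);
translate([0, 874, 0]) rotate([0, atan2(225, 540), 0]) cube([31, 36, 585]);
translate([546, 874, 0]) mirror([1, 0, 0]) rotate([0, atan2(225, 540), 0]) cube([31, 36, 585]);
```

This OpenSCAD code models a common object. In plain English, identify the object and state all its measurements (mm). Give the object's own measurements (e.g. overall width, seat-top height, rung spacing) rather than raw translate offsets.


A sawhorse. A 96×998×54 mm beam (x, y, z) sits on two A-frame leg pairs. Each pair is two raked legs of 31×36 mm section (36 mm along y) splaying symmetrically in x. Each leg rises 540 mm vertically over 225 mm of horizontal reach and is 585 mm long along its own axis. Every leg's outer bottom edge rests on the floor and its outer top edge meets a bottom edge of the beam — the left legs (tilting toward +x) meet the beam's −x bottom edge, the right legs (their mirror images, tilting toward −x) meet its +x bottom edge — so the leg tops tuck under the beam, the beam's underside is 540 mm above the floor, and the feet are 546 mm apart outside-to-outside with the beam centred between them. The two leg pairs are set in 88 mm from either end of the beam.


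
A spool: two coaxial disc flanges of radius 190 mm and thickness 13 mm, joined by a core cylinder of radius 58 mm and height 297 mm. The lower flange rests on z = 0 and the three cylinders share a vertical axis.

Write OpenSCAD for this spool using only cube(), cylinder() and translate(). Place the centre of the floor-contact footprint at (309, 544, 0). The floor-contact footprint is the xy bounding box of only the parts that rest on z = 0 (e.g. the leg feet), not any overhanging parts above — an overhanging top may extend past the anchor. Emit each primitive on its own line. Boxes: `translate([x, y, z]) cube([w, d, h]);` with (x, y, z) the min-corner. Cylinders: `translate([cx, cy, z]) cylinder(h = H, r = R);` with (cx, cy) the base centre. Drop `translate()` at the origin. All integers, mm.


translate([309, 544, 0]) cylinder(h = 13, r = 190);
translate([309, 544, 13]) cylinder(h = 297, r = 58);
translate([309, 544, 310]) cylinder(h = 13, r = 190);


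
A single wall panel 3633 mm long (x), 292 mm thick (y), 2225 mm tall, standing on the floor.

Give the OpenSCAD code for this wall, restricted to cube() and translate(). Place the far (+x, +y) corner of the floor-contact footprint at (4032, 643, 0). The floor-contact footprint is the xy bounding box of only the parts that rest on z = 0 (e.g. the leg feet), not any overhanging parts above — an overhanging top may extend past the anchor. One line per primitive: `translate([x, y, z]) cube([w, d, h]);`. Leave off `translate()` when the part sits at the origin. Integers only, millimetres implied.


translate([399, 351, 0]) cube([3633, 292, 2225]);


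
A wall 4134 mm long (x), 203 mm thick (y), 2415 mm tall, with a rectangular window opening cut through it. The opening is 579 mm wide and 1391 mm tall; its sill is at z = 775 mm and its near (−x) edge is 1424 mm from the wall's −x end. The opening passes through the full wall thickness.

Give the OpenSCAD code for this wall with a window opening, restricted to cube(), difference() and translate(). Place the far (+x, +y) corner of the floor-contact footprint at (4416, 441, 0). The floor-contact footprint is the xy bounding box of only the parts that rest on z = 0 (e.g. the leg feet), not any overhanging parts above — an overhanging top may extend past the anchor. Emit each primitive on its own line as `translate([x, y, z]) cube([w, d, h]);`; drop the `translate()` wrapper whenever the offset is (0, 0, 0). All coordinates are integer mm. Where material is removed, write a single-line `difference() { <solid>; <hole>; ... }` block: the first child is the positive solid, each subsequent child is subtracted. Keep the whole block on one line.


difference() { translate([282, 238, 0]) cube([4134, 203, 2415]); translate([1706, 238, 775]) cube([579, 203, 1391]); }


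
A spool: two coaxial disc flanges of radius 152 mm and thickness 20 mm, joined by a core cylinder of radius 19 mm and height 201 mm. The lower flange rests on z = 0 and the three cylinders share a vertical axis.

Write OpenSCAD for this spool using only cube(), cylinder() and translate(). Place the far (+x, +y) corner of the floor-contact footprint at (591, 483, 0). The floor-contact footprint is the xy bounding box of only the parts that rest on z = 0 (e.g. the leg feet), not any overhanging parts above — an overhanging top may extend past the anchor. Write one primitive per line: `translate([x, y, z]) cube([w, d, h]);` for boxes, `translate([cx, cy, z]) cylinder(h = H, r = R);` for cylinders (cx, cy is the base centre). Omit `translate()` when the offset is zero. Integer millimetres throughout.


translate([439, 331, 0]) cylinder(h = 20, r = 152);
translate([439, 331, 20]) cylinder(h = 201, r = 19);
translate([439, 331, 221]) cylinder(h = 20, r = 152);


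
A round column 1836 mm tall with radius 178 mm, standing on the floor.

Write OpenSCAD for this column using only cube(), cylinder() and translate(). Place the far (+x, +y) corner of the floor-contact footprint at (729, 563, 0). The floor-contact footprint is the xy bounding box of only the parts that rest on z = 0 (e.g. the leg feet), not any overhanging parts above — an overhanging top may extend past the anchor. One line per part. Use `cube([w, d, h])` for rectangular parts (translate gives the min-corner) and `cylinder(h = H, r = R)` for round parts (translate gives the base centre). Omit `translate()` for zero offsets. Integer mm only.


translate([551, 385, 0]) cylinder(h = 1836, r = 178);


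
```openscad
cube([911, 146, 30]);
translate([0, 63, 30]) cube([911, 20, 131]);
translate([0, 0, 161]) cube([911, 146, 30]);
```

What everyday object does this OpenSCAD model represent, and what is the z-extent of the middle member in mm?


An I-beam. The web height is 131 mm.

Two wide flanges with a thin centred web — an I-beam. Overall 191 mm minus two 30 mm flanges gives a web of 191 − 2·30 = 131 mm.


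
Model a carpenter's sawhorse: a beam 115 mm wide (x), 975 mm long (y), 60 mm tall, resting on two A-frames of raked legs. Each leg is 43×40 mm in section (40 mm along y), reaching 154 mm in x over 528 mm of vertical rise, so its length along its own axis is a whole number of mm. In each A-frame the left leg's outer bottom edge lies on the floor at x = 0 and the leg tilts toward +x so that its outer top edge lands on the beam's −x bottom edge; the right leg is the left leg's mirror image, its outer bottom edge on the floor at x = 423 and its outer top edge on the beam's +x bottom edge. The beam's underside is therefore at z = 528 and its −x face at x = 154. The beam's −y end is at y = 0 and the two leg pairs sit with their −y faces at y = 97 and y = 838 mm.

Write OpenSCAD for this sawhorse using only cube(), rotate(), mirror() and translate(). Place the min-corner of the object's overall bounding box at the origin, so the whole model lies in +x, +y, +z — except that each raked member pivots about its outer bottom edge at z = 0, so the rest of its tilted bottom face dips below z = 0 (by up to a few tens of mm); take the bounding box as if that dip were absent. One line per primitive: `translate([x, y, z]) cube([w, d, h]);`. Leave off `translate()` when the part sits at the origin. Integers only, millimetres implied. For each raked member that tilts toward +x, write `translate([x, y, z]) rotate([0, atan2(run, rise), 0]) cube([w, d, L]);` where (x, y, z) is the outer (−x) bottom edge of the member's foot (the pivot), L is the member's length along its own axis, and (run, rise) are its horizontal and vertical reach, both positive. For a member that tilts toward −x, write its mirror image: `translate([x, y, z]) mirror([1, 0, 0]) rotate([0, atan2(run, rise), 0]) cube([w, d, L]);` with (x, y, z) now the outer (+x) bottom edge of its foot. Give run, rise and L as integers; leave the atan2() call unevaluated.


translate([154, 0, 528]) cube([115, 975, 60]);
translate([0, 97, 0]) rotate([0, atan2(154, 528), 0]) cube([43, 40, 550]);
translate([423, 97, 0]) mirror([1, 0, 0]) rotate([0, atan2(154, 528), 0]) cube([43, 40, 550]);
translate([0, 838, 0]) rotate([0, atan2(154, 528), 0]) cube([43, 40, 550]);
translate([423, 838, 0]) mirror([1, 0, 0]) rotate([0, atan2(154, 528), 0]) cube([43, 40, 550]);


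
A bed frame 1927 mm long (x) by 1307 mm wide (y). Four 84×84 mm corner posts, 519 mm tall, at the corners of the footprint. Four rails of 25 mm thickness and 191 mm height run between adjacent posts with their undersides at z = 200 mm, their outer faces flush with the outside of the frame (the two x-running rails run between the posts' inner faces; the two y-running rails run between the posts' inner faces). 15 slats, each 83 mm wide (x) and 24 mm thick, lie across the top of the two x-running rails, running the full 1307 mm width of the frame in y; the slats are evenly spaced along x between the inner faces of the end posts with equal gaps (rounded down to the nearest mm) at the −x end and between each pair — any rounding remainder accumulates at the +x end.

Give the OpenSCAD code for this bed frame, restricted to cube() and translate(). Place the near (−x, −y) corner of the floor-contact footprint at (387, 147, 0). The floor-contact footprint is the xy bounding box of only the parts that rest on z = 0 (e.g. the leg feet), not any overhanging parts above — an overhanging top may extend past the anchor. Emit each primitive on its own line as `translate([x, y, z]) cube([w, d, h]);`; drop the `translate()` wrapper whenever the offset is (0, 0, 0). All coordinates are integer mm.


translate([387, 147, 0]) cube([84, 84, 519]);
translate([387, 1370, 0]) cube([84, 84, 519]);
translate([2230, 147, 0]) cube([84, 84, 519]);
translate([2230, 1370, 0]) cube([84, 84, 519]);
translate([471, 147, 200]) cube([1759, 25, 191]);
translate([471, 1429, 200]) cube([1759, 25, 191]);
translate([387, 231, 200]) cube([25, 1139, 191]);
translate([2289, 231, 200]) cube([25, 1139, 191]);
translate([503, 147, 391]) cube([83, 1307, 24]);
translate([618, 147, 391]) cube([83, 1307, 24]);
translate([733, 147, 391]) cube([83, 1307, 24]);
translate([848, 147, 391]) cube([83, 1307, 24]);
translate([963, 147, 391]) cube([83, 1307, 24]);
translate([1078, 147, 391]) cube([83, 1307, 24]);
translate([1193, 147, 391]) cube([83, 1307, 24]);
translate([1308, 147, 391]) cube([83, 1307, 24]);
translate([1423, 147, 391]) cube([83, 1307, 24]);
translate([1538, 147, 391]) cube([83, 1307, 24]);
translate([1653, 147, 391]) cube([83, 1307, 24]);
translate([1768, 147, 391]) cube([83, 1307, 24]);
translate([1883, 147, 391]) cube([83, 1307, 24]);
translate([1998, 147, 391]) cube([83, 1307, 24]);
translate([2113, 147, 391]) cube([83, 1307, 24]);
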